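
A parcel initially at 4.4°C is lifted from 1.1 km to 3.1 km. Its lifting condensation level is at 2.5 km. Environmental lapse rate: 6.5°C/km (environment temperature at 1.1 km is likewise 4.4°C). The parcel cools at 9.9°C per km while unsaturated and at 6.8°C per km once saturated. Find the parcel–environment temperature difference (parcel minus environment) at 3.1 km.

-4.94°C (parcel cooler than environment)

Parcel:
  Dry to 2500 m: -9.9 × 1.4 km = -13.86°C, so T = -9.46°C.
  Saturated to 3100 m: -6.8 × 0.6 km = -4.08°C, so T = -13.54°C.
Environment:
  Environment to 3100 m: -6.5 × 2 km = -13°C, so T = -8.6°C.
T_parcel − T_env = -13.54 − (-8.6) = -4.94°C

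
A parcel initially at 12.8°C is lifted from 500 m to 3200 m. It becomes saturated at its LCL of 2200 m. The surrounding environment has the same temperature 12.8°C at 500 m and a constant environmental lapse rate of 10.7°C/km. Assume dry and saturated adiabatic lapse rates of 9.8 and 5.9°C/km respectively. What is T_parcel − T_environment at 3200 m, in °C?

+6.33°C (parcel warmer than environment)

Parcel:
  500 → 2200 m (dry, 9.8°C/km): ΔT = -9.8 × 1.7 = -16.66°C → T = -3.86°C
  2200 → 3200 m (saturated, 5.9°C/km): ΔT = -5.9 × 1 = -5.9°C → T = -9.76°C
Environment:
  500 → 3200 m (environment, 10.7°C/km): ΔT = -10.7 × 2.7 = -28.89°C → T = -16.09°C
T_parcel − T_env = -9.76 − (-16.09) = +6.33°C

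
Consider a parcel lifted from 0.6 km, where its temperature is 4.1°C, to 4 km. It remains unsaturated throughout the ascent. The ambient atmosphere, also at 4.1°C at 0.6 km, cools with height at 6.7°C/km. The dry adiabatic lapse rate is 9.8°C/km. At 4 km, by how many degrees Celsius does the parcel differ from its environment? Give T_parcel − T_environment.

-10.54°C (parcel cooler than environment)

Parcel:
  600 → 4000 m (dry, 9.8°C/km): ΔT = -9.8 × 3.4 = -33.32°C → T = -29.22°C
Environment:
  600 → 4000 m (environment, 6.7°C/km): ΔT = -6.7 × 3.4 = -22.78°C → T = -18.68°C
T_parcel − T_env = -29.22 − (-18.68) = -10.54°C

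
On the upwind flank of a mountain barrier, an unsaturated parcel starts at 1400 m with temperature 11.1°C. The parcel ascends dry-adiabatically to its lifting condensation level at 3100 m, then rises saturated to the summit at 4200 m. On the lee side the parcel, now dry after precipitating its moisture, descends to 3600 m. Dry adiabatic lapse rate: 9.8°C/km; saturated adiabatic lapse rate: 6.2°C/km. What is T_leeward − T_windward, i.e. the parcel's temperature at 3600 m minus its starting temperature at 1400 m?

Dry to 3100 m: -9.8 × 1.7 km = -16.66°C, so T = -5.56°C.
Saturated to 4200 m: -6.2 × 1.1 km = -6.82°C, so T = -12.38°C.
Dry descent to 3600 m: +9.8 × 0.6 km = +5.88°C, so T = -6.5°C.
Net change vs windward start: -6.5 − 11.1 = -17.6°C

-17.6°C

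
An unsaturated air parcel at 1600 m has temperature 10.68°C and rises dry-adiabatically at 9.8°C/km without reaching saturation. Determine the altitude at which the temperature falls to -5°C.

3200 m

Height above start = (10.68 − (-5)) / 9.8 = 1.6 km
Altitude = 1600 m + 1600 m = 3200 m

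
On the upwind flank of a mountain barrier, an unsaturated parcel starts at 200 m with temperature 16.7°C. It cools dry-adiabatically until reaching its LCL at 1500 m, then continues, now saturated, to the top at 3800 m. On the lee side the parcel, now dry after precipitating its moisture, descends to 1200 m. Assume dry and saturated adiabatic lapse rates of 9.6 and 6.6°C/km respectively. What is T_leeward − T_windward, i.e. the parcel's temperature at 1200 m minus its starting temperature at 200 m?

200–1500 m, dry: Δz = 1.3 km ⇒ ΔT = -12.48°C; T = 4.22°C
1500–3800 m, saturated: Δz = 2.3 km ⇒ ΔT = -15.18°C; T = -10.96°C
3800–1200 m, dry descent: Δz = 2.6 km ⇒ ΔT = +24.96°C; T = 14°C
Net change vs windward start: 14 − 16.7 = -2.7°C

-2.7°C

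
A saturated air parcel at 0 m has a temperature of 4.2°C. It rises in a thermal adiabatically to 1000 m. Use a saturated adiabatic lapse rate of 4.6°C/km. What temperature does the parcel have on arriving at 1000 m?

From 0 m to 1000 m (saturated adiabatic): cools by 4.6 × 1 = 4.6°C, giving -0.4°C.

-0.4°C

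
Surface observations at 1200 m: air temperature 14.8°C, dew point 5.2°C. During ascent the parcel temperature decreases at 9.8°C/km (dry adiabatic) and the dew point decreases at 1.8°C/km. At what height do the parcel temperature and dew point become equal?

2400 m

T and T_d converge at 9.8 − 1.8 = 8°C per km
Height above start = (14.8 − 5.2) / 8 = 1.2 km
LCL altitude = 1200 m + 1200 m = 2400 m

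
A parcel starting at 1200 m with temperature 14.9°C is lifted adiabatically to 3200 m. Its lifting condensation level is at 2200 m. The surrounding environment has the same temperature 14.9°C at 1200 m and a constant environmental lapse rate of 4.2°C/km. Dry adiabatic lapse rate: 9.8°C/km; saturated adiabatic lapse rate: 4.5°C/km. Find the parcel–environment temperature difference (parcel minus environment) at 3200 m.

Parcel:
  From 1200 m to 2200 m (dry): cools by 9.8 × 1 = 9.8°C, giving 5.1°C.
  From 2200 m to 3200 m (saturated): cools by 4.5 × 1 = 4.5°C, giving 0.6°C.
Environment:
  From 1200 m to 3200 m (environment): cools by 4.2 × 2 = 8.4°C, giving 6.5°C.
T_parcel − T_env = 0.6 − 6.5 = -5.9°C

-5.9°C (parcel cooler than environment)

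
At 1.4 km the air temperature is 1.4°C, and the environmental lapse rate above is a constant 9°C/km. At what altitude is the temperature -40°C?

Height above start = (1.4 − (-40)) / 9 = 4.6 km
Altitude = 1400 m + 4600 m = 6000 m

6 km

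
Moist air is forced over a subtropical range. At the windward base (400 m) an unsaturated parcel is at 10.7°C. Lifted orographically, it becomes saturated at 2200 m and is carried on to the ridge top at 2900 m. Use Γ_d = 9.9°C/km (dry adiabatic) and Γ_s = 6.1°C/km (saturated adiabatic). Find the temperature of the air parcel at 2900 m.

400 → 2200 m (dry, 9.9°C/km): ΔT = -9.9 × 1.8 = -17.82°C → T = -7.12°C
2200 → 2900 m (saturated, 6.1°C/km): ΔT = -6.1 × 0.7 = -4.27°C → T = -11.39°C

-11.39°C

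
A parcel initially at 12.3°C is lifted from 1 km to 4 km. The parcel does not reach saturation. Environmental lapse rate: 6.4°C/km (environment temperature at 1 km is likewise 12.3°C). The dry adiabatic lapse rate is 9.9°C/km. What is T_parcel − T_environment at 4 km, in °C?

-10.5°C (parcel cooler than environment)

Parcel:
  1000 → 4000 m (dry, 9.9°C/km): ΔT = -9.9 × 3 = -29.7°C → T = -17.4°C
Environment:
  1000 → 4000 m (environment, 6.4°C/km): ΔT = -6.4 × 3 = -19.2°C → T = -6.9°C
T_parcel − T_env = -17.4 − (-6.9) = -10.5°C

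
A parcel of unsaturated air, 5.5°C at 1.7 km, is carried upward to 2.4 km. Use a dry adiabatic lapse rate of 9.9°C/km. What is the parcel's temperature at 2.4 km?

1700 → 2400 m (dry adiabatic, 9.9°C/km): ΔT = -9.9 × 0.7 = -6.93°C → T = -1.43°C

-1.43°C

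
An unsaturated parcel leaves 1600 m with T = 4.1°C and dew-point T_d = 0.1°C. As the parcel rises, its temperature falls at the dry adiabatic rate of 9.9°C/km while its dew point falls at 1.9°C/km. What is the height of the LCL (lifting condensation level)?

2100 m

T and T_d converge at 9.9 − 1.9 = 8°C per km
Height above start = (4.1 − 0.1) / 8 = 0.5 km
LCL altitude = 1600 m + 500 m = 2100 m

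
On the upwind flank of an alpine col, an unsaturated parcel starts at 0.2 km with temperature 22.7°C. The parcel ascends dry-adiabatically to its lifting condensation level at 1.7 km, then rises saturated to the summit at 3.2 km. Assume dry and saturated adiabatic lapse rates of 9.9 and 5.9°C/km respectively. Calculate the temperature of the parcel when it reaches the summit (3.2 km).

-1°C

From 200 m to 1700 m (dry): cools by 9.9 × 1.5 = 14.85°C, giving 7.85°C.
From 1700 m to 3200 m (saturated): cools by 5.9 × 1.5 = 8.85°C, giving -1°C.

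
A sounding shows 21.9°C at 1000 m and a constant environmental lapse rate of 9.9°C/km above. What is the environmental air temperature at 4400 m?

From 1000 m to 4400 m (environmental): cools by 9.9 × 3.4 = 33.66°C, giving -11.76°C.

-11.76°C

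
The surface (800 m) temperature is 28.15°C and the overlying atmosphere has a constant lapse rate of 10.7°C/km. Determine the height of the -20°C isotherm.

Height above start = (28.15 − (-20)) / 10.7 = 4.5 km
Altitude = 800 m + 4500 m = 5300 m

5300 m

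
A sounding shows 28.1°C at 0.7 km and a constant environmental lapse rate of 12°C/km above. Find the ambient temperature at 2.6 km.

5.3°C

Environmental to 2600 m: -12 × 1.9 km = -22.8°C, so T = 5.3°C.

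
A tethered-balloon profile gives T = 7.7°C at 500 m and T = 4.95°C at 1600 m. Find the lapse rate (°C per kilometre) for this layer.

Γ = −ΔT/Δz = (7.7 − 4.95) / (1600 − 500) m
  = 2.75°C / 1.1 km = 2.5°C/km

2.5°C/km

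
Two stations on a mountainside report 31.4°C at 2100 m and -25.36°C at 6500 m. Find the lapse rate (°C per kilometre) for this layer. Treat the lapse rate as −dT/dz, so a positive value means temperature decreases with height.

12.9°C/km

Γ = −ΔT/Δz = (31.4 − (-25.36)) / (6500 − 2100) m
  = 56.76°C / 4.4 km = 12.9°C/km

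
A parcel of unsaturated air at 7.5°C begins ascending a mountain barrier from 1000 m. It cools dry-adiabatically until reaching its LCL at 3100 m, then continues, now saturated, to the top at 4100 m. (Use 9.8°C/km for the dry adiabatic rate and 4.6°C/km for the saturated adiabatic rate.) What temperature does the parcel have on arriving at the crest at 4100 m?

-17.68°C

Dry to 3100 m: -9.8 × 2.1 km = -20.58°C, so T = -13.08°C.
Saturated to 4100 m: -4.6 × 1 km = -4.6°C, so T = -17.68°C.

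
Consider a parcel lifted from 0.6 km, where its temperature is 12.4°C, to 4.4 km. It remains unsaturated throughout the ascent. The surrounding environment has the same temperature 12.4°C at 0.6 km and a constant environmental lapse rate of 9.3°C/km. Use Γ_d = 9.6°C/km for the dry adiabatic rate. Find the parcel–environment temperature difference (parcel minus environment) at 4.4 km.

-1.14°C (parcel cooler than environment)

Parcel:
  From 600 m to 4400 m (dry): cools by 9.6 × 3.8 = 36.48°C, giving -24.08°C.
Environment:
  From 600 m to 4400 m (environment): cools by 9.3 × 3.8 = 35.34°C, giving -22.94°C.
T_parcel − T_env = -24.08 − (-22.94) = -1.14°C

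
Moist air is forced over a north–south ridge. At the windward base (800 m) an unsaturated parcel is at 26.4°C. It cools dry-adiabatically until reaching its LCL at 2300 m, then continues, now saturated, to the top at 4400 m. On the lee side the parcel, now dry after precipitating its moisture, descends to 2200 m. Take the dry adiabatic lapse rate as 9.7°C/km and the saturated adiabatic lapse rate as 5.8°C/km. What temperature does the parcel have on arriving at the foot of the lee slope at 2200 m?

800 → 2300 m (dry, 9.7°C/km): ΔT = -9.7 × 1.5 = -14.55°C → T = 11.85°C
2300 → 4400 m (saturated, 5.8°C/km): ΔT = -5.8 × 2.1 = -12.18°C → T = -0.33°C
4400 → 2200 m (dry descent, 9.7°C/km): ΔT = +9.7 × 2.2 = +21.34°C → T = 21.01°C

21.01°C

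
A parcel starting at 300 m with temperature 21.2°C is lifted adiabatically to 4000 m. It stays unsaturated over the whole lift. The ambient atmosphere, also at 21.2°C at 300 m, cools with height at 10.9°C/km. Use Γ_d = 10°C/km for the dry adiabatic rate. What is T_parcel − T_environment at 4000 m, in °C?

+3.33°C (parcel warmer than environment)

Parcel:
  From 300 m to 4000 m (dry): cools by 10 × 3.7 = 37°C, giving -15.8°C.
Environment:
  From 300 m to 4000 m (environment): cools by 10.9 × 3.7 = 40.33°C, giving -19.13°C.
T_parcel − T_env = -15.8 − (-19.13) = +3.33°C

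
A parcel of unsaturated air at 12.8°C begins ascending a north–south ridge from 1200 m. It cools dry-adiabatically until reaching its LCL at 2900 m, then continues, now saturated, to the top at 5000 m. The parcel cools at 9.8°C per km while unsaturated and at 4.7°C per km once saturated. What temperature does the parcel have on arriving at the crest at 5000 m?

1200 → 2900 m (dry, 9.8°C/km): ΔT = -9.8 × 1.7 = -16.66°C → T = -3.86°C
2900 → 5000 m (saturated, 4.7°C/km): ΔT = -4.7 × 2.1 = -9.87°C → T = -13.73°C

-13.73°C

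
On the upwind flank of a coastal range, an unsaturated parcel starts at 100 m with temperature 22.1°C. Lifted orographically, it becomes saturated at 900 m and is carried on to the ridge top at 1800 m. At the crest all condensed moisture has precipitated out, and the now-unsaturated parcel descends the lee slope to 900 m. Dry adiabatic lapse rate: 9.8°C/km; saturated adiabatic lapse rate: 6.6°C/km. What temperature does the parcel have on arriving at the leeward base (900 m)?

From 100 m to 900 m (dry): cools by 9.8 × 0.8 = 7.84°C, giving 14.26°C.
From 900 m to 1800 m (saturated): cools by 6.6 × 0.9 = 5.94°C, giving 8.32°C.
From 1800 m to 900 m (dry descent): warms by 9.8 × 0.9 = 8.82°C, giving 17.14°C.

17.14°C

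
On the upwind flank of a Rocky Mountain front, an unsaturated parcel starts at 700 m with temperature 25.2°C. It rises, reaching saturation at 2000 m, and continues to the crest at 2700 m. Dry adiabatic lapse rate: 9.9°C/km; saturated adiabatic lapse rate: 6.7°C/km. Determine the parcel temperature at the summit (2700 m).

7.64°C

Dry to 2000 m: -9.9 × 1.3 km = -12.87°C, so T = 12.33°C.
Saturated to 2700 m: -6.7 × 0.7 km = -4.69°C, so T = 7.64°C.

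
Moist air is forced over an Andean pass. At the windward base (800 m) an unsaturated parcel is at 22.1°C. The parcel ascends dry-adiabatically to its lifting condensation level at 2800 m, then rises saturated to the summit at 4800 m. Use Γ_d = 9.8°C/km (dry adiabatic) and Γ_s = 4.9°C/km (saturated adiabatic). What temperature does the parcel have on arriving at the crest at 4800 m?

-7.3°C

Dry to 2800 m: -9.8 × 2 km = -19.6°C, so T = 2.5°C.
Saturated to 4800 m: -4.9 × 2 km = -9.8°C, so T = -7.3°C.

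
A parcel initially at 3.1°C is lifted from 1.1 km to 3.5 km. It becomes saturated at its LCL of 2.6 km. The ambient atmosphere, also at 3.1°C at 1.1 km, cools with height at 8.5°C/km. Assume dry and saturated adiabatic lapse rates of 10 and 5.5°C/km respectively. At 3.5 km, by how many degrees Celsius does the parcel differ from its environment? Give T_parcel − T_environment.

+0.45°C (parcel warmer than environment)

Parcel:
  From 1100 m to 2600 m (dry): cools by 10 × 1.5 = 15°C, giving -11.9°C.
  From 2600 m to 3500 m (saturated): cools by 5.5 × 0.9 = 4.95°C, giving -16.85°C.
Environment:
  From 1100 m to 3500 m (environment): cools by 8.5 × 2.4 = 20.4°C, giving -17.3°C.
T_parcel − T_env = -16.85 − (-17.3) = +0.45°C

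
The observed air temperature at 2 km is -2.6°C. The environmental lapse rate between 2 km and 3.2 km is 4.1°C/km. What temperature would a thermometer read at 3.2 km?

-7.52°C

2000–3200 m, environmental: Δz = 1.2 km ⇒ ΔT = -4.92°C; T = -7.52°C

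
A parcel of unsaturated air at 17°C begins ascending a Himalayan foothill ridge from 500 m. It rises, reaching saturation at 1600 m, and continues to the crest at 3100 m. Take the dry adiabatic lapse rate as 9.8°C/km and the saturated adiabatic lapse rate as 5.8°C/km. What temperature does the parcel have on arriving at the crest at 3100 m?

-2.48°C

500–1600 m, dry: Δz = 1.1 km ⇒ ΔT = -10.78°C; T = 6.22°C
1600–3100 m, saturated: Δz = 1.5 km ⇒ ΔT = -8.7°C; T = -2.48°C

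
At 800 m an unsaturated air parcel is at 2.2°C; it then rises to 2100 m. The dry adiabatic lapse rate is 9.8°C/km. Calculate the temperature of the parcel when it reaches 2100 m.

From 800 m to 2100 m (dry adiabatic): cools by 9.8 × 1.3 = 12.74°C, giving -10.54°C.

-10.54°C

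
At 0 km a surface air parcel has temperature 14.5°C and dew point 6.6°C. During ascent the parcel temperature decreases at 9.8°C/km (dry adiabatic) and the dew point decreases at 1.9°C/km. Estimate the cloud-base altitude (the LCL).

1 km

T and T_d converge at 9.8 − 1.9 = 7.9°C per km
Height above start = (14.5 − 6.6) / 7.9 = 1 km
LCL altitude = 0 m + 1000 m = 1000 m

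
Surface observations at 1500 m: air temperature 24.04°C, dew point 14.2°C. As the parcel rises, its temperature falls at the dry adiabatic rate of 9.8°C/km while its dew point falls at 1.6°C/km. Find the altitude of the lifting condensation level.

2700 m

T and T_d converge at 9.8 − 1.6 = 8.2°C per km
Height above start = (24.04 − 14.2) / 8.2 = 1.2 km
LCL altitude = 1500 m + 1200 m = 2700 m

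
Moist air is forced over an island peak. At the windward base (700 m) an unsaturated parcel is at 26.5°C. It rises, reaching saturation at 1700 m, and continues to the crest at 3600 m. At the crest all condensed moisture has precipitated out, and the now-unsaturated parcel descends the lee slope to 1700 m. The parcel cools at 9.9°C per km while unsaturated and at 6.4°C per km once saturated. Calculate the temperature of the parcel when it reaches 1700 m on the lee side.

23.25°C

700–1700 m, dry: Δz = 1 km ⇒ ΔT = -9.9°C; T = 16.6°C
1700–3600 m, saturated: Δz = 1.9 km ⇒ ΔT = -12.16°C; T = 4.44°C
3600–1700 m, dry descent: Δz = 1.9 km ⇒ ΔT = +18.81°C; T = 23.25°C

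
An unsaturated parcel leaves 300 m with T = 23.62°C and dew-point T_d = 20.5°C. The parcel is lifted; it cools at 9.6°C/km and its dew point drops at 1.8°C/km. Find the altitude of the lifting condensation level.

700 m

T and T_d converge at 9.6 − 1.8 = 7.8°C per km
Height above start = (23.62 − 20.5) / 7.8 = 0.4 km
LCL altitude = 300 m + 400 m = 700 m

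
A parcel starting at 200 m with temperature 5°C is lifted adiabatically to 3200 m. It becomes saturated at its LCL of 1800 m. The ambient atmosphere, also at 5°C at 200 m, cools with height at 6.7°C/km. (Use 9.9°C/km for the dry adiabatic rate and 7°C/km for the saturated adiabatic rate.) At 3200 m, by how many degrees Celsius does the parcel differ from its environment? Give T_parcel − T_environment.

Parcel:
  From 200 m to 1800 m (dry): cools by 9.9 × 1.6 = 15.84°C, giving -10.84°C.
  From 1800 m to 3200 m (saturated): cools by 7 × 1.4 = 9.8°C, giving -20.64°C.
Environment:
  From 200 m to 3200 m (environment): cools by 6.7 × 3 = 20.1°C, giving -15.1°C.
T_parcel − T_env = -20.64 − (-15.1) = -5.54°C

-5.54°C (parcel cooler than environment)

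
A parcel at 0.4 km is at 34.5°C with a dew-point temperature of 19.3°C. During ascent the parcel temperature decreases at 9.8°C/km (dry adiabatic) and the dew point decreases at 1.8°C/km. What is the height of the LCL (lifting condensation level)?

2.3 km

T and T_d converge at 9.8 − 1.8 = 8°C per km
Height above start = (34.5 − 19.3) / 8 = 1.9 km
LCL altitude = 400 m + 1900 m = 2300 m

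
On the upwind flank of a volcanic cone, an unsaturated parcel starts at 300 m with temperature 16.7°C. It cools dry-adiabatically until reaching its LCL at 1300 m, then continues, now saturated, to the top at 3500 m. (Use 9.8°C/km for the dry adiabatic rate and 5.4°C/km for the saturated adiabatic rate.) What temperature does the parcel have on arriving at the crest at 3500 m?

300 → 1300 m (dry, 9.8°C/km): ΔT = -9.8 × 1 = -9.8°C → T = 6.9°C
1300 → 3500 m (saturated, 5.4°C/km): ΔT = -5.4 × 2.2 = -11.88°C → T = -4.98°C

-4.98°C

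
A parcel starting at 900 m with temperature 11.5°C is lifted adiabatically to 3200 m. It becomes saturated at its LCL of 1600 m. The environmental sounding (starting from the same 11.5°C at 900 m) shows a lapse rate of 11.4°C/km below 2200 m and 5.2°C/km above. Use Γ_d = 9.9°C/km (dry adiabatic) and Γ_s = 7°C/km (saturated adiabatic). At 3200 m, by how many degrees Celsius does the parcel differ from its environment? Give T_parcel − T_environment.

Parcel:
  900 → 1600 m (dry, 9.9°C/km): ΔT = -9.9 × 0.7 = -6.93°C → T = 4.57°C
  1600 → 3200 m (saturated, 7°C/km): ΔT = -7 × 1.6 = -11.2°C → T = -6.63°C
Environment:
  900 → 2200 m (environment, lower layer, 11.4°C/km): ΔT = -11.4 × 1.3 = -14.82°C → T = -3.32°C
  2200 → 3200 m (environment, upper layer, 5.2°C/km): ΔT = -5.2 × 1 = -5.2°C → T = -8.52°C
T_parcel − T_env = -6.63 − (-8.52) = +1.89°C

+1.89°C (parcel warmer than environment)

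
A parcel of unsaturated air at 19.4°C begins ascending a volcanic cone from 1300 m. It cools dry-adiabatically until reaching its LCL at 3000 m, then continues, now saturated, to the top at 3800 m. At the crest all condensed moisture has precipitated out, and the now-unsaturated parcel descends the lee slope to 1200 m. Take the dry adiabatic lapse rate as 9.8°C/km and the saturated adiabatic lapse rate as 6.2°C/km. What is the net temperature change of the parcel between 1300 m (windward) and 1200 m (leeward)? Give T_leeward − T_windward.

+3.86°C

1300–3000 m, dry: Δz = 1.7 km ⇒ ΔT = -16.66°C; T = 2.74°C
3000–3800 m, saturated: Δz = 0.8 km ⇒ ΔT = -4.96°C; T = -2.22°C
3800–1200 m, dry descent: Δz = 2.6 km ⇒ ΔT = +25.48°C; T = 23.26°C
Net change vs windward start: 23.26 − 19.4 = +3.86°C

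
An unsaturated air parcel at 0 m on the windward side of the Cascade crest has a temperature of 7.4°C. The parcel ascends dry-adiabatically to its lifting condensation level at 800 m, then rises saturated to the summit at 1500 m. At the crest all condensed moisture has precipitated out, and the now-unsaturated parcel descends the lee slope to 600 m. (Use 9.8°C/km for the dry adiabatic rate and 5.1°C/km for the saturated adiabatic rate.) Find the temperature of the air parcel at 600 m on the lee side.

4.81°C

0 → 800 m (dry, 9.8°C/km): ΔT = -9.8 × 0.8 = -7.84°C → T = -0.44°C
800 → 1500 m (saturated, 5.1°C/km): ΔT = -5.1 × 0.7 = -3.57°C → T = -4.01°C
1500 → 600 m (dry descent, 9.8°C/km): ΔT = +9.8 × 0.9 = +8.82°C → T = 4.81°C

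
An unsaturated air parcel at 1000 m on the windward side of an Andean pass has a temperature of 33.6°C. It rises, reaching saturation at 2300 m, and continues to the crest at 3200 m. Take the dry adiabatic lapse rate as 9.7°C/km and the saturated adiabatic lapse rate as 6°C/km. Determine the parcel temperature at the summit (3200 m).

Dry to 2300 m: -9.7 × 1.3 km = -12.61°C, so T = 20.99°C.
Saturated to 3200 m: -6 × 0.9 km = -5.4°C, so T = 15.59°C.

15.59°C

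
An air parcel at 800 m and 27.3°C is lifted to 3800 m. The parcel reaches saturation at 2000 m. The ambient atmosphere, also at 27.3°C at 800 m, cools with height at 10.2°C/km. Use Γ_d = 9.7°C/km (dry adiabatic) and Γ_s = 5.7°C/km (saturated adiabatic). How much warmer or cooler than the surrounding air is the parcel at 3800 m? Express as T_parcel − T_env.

+8.7°C (parcel warmer than environment)

Parcel:
  Dry to 2000 m: -9.7 × 1.2 km = -11.64°C, so T = 15.66°C.
  Saturated to 3800 m: -5.7 × 1.8 km = -10.26°C, so T = 5.4°C.
Environment:
  Environment to 3800 m: -10.2 × 3 km = -30.6°C, so T = -3.3°C.
T_parcel − T_env = 5.4 − (-3.3) = +8.7°C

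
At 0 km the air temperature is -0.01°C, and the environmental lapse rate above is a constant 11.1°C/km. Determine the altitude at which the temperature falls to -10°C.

Height above start = (-0.01 − (-10)) / 11.1 = 0.9 km
Altitude = 0 m + 900 m = 900 m

0.9 km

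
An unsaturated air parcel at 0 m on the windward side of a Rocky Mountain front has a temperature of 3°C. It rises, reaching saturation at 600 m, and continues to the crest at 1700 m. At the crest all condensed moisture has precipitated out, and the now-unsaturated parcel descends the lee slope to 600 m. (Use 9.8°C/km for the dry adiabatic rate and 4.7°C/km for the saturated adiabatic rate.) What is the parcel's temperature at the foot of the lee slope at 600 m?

2.73°C

Dry to 600 m: -9.8 × 0.6 km = -5.88°C, so T = -2.88°C.
Saturated to 1700 m: -4.7 × 1.1 km = -5.17°C, so T = -8.05°C.
Dry descent to 600 m: +9.8 × 1.1 km = +10.78°C, so T = 2.73°C.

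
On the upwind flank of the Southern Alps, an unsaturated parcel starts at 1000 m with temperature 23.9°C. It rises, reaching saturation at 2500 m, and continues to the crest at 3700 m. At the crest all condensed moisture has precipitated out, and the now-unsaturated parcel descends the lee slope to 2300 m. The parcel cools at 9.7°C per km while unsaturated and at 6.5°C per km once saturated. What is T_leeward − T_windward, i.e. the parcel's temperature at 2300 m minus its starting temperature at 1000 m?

-8.77°C

Dry to 2500 m: -9.7 × 1.5 km = -14.55°C, so T = 9.35°C.
Saturated to 3700 m: -6.5 × 1.2 km = -7.8°C, so T = 1.55°C.
Dry descent to 2300 m: +9.7 × 1.4 km = +13.58°C, so T = 15.13°C.
Net change vs windward start: 15.13 − 23.9 = -8.77°C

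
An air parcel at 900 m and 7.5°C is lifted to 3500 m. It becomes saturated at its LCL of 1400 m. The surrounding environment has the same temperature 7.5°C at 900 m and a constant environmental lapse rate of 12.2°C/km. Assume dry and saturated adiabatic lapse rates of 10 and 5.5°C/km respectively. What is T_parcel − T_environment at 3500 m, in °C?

+15.17°C (parcel warmer than environment)

Parcel:
  900–1400 m, dry: Δz = 0.5 km ⇒ ΔT = -5°C; T = 2.5°C
  1400–3500 m, saturated: Δz = 2.1 km ⇒ ΔT = -11.55°C; T = -9.05°C
Environment:
  900–3500 m, environment: Δz = 2.6 km ⇒ ΔT = -31.72°C; T = -24.22°C
T_parcel − T_env = -9.05 − (-24.22) = +15.17°C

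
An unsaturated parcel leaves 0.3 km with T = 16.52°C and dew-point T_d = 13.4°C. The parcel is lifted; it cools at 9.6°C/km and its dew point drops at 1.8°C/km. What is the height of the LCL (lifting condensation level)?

T and T_d converge at 9.6 − 1.8 = 7.8°C per km
Height above start = (16.52 − 13.4) / 7.8 = 0.4 km
LCL altitude = 300 m + 400 m = 700 m

0.7 km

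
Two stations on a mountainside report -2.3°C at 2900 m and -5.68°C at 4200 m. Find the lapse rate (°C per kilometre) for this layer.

2.6°C/km

Γ = −ΔT/Δz = (-2.3 − (-5.68)) / (4200 − 2900) m
  = 3.38°C / 1.3 km = 2.6°C/km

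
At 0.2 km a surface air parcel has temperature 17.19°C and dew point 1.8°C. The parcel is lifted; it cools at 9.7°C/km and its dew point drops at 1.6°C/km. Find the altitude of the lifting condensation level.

2.1 km

T and T_d converge at 9.7 − 1.6 = 8.1°C per km
Height above start = (17.19 − 1.8) / 8.1 = 1.9 km
LCL altitude = 200 m + 1900 m = 2100 m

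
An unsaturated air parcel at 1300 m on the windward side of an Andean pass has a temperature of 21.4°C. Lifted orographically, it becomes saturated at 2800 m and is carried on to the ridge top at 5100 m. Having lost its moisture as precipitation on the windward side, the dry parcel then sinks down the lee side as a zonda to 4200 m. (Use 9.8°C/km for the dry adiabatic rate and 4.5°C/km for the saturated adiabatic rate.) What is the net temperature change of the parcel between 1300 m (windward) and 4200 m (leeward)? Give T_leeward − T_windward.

-16.23°C

Dry to 2800 m: -9.8 × 1.5 km = -14.7°C, so T = 6.7°C.
Saturated to 5100 m: -4.5 × 2.3 km = -10.35°C, so T = -3.65°C.
Dry descent to 4200 m: +9.8 × 0.9 km = +8.82°C, so T = 5.17°C.
Net change vs windward start: 5.17 − 21.4 = -16.23°C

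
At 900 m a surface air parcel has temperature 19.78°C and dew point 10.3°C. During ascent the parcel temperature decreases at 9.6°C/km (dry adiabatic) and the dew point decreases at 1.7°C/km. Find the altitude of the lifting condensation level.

2100 m

T and T_d converge at 9.6 − 1.7 = 7.9°C per km
Height above start = (19.78 − 10.3) / 7.9 = 1.2 km
LCL altitude = 900 m + 1200 m = 2100 m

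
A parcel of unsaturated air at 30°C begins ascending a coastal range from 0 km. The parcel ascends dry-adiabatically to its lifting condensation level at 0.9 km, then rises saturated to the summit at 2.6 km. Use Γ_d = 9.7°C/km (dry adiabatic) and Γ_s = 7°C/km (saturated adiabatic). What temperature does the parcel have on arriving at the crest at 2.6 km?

9.37°C

From 0 m to 900 m (dry): cools by 9.7 × 0.9 = 8.73°C, giving 21.27°C.
From 900 m to 2600 m (saturated): cools by 7 × 1.7 = 11.9°C, giving 9.37°C.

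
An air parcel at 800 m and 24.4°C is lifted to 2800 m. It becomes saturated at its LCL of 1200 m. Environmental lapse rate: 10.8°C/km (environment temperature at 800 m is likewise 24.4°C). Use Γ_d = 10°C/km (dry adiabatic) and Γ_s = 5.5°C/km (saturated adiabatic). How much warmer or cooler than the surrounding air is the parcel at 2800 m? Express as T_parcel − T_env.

+8.8°C (parcel warmer than environment)

Parcel:
  800 → 1200 m (dry, 10°C/km): ΔT = -10 × 0.4 = -4°C → T = 20.4°C
  1200 → 2800 m (saturated, 5.5°C/km): ΔT = -5.5 × 1.6 = -8.8°C → T = 11.6°C
Environment:
  800 → 2800 m (environment, 10.8°C/km): ΔT = -10.8 × 2 = -21.6°C → T = 2.8°C
T_parcel − T_env = 11.6 − 2.8 = +8.8°C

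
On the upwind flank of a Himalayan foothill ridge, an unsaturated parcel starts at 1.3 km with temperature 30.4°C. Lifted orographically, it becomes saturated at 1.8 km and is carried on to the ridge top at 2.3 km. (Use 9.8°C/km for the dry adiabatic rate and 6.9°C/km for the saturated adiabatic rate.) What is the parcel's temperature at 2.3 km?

22.05°C

From 1300 m to 1800 m (dry): cools by 9.8 × 0.5 = 4.9°C, giving 25.5°C.
From 1800 m to 2300 m (saturated): cools by 6.9 × 0.5 = 3.45°C, giving 22.05°C.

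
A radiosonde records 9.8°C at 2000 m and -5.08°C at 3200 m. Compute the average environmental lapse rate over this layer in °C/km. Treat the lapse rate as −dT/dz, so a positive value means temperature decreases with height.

12.4°C/km

Γ = −ΔT/Δz = (9.8 − (-5.08)) / (3200 − 2000) m
  = 14.88°C / 1.2 km = 12.4°C/km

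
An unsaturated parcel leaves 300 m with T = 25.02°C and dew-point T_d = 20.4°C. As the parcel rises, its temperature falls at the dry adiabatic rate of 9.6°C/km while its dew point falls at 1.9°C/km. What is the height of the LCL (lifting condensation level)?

T and T_d converge at 9.6 − 1.9 = 7.7°C per km
Height above start = (25.02 − 20.4) / 7.7 = 0.6 km
LCL altitude = 300 m + 600 m = 900 m

900 m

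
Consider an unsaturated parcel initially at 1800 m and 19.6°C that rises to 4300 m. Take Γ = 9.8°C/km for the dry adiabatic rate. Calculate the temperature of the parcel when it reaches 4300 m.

1800 → 4300 m (dry adiabatic, 9.8°C/km): ΔT = -9.8 × 2.5 = -24.5°C → T = -4.9°C

-4.9°C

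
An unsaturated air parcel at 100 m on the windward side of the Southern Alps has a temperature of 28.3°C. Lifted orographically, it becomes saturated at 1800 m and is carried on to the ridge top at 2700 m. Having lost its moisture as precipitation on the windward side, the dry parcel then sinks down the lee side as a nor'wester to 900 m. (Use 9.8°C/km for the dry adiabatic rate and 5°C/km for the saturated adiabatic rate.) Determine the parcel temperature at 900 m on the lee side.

24.78°C

100–1800 m, dry: Δz = 1.7 km ⇒ ΔT = -16.66°C; T = 11.64°C
1800–2700 m, saturated: Δz = 0.9 km ⇒ ΔT = -4.5°C; T = 7.14°C
2700–900 m, dry descent: Δz = 1.8 km ⇒ ΔT = +17.64°C; T = 24.78°C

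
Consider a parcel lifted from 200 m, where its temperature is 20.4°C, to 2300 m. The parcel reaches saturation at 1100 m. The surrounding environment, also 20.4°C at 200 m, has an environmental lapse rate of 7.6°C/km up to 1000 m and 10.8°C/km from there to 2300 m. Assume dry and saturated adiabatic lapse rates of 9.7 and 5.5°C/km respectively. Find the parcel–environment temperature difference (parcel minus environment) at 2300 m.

+4.79°C (parcel warmer than environment)

Parcel:
  From 200 m to 1100 m (dry): cools by 9.7 × 0.9 = 8.73°C, giving 11.67°C.
  From 1100 m to 2300 m (saturated): cools by 5.5 × 1.2 = 6.6°C, giving 5.07°C.
Environment:
  From 200 m to 1000 m (environment, lower layer): cools by 7.6 × 0.8 = 6.08°C, giving 14.32°C.
  From 1000 m to 2300 m (environment, upper layer): cools by 10.8 × 1.3 = 14.04°C, giving 0.28°C.
T_parcel − T_env = 5.07 − 0.28 = +4.79°C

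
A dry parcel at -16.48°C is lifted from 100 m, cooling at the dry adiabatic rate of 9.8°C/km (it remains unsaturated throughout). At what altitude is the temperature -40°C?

Height above start = (-16.48 − (-40)) / 9.8 = 2.4 km
Altitude = 100 m + 2400 m = 2500 m

2500 m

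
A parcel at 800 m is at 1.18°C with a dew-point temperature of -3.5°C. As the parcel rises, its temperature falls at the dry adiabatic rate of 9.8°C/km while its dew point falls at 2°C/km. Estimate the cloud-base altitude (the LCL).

1400 m

T and T_d converge at 9.8 − 2 = 7.8°C per km
Height above start = (1.18 − (-3.5)) / 7.8 = 0.6 km
LCL altitude = 800 m + 600 m = 1400 m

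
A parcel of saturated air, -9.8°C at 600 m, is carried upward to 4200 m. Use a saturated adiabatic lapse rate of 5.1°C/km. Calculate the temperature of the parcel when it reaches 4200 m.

-28.16°C

From 600 m to 4200 m (saturated adiabatic): cools by 5.1 × 3.6 = 18.36°C, giving -28.16°C.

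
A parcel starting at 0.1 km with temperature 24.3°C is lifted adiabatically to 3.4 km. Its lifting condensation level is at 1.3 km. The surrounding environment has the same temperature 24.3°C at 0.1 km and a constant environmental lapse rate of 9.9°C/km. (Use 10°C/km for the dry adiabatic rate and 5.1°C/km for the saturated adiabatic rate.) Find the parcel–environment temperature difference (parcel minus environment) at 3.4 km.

Parcel:
  100 → 1300 m (dry, 10°C/km): ΔT = -10 × 1.2 = -12°C → T = 12.3°C
  1300 → 3400 m (saturated, 5.1°C/km): ΔT = -5.1 × 2.1 = -10.71°C → T = 1.59°C
Environment:
  100 → 3400 m (environment, 9.9°C/km): ΔT = -9.9 × 3.3 = -32.67°C → T = -8.37°C
T_parcel − T_env = 1.59 − (-8.37) = +9.96°C

+9.96°C (parcel warmer than environment)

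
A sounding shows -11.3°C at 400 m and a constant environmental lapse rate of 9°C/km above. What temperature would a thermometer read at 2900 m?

-33.8°C

From 400 m to 2900 m (environmental): cools by 9 × 2.5 = 22.5°C, giving -33.8°C.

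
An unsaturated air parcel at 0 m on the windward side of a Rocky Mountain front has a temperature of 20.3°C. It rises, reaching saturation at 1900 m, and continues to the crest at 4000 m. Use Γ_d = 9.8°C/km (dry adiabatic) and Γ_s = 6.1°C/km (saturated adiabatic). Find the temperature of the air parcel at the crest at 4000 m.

From 0 m to 1900 m (dry): cools by 9.8 × 1.9 = 18.62°C, giving 1.68°C.
From 1900 m to 4000 m (saturated): cools by 6.1 × 2.1 = 12.81°C, giving -11.13°C.

-11.13°C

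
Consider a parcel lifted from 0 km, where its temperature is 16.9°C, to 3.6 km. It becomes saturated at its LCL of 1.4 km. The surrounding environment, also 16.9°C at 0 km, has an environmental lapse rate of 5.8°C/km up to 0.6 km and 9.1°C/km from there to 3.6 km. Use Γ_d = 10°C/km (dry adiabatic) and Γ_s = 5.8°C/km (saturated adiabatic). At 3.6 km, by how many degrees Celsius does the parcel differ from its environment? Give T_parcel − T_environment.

+4.02°C (parcel warmer than environment)

Parcel:
  0–1400 m, dry: Δz = 1.4 km ⇒ ΔT = -14°C; T = 2.9°C
  1400–3600 m, saturated: Δz = 2.2 km ⇒ ΔT = -12.76°C; T = -9.86°C
Environment:
  0–600 m, environment, lower layer: Δz = 0.6 km ⇒ ΔT = -3.48°C; T = 13.42°C
  600–3600 m, environment, upper layer: Δz = 3 km ⇒ ΔT = -27.3°C; T = -13.88°C
T_parcel − T_env = -9.86 − (-13.88) = +4.02°C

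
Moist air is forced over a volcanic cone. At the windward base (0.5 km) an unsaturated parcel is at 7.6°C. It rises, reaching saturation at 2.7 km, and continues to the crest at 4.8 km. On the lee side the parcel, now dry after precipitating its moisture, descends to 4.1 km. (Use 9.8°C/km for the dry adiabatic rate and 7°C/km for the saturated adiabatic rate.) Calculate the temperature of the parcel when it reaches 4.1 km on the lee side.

-21.8°C

Dry to 2700 m: -9.8 × 2.2 km = -21.56°C, so T = -13.96°C.
Saturated to 4800 m: -7 × 2.1 km = -14.7°C, so T = -28.66°C.
Dry descent to 4100 m: +9.8 × 0.7 km = +6.86°C, so T = -21.8°C.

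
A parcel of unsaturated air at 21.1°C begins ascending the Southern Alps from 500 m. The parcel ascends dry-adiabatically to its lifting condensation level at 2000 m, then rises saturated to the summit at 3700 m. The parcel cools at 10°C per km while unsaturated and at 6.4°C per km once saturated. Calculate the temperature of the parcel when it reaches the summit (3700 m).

500 → 2000 m (dry, 10°C/km): ΔT = -10 × 1.5 = -15°C → T = 6.1°C
2000 → 3700 m (saturated, 6.4°C/km): ΔT = -6.4 × 1.7 = -10.88°C → T = -4.78°C

-4.78°C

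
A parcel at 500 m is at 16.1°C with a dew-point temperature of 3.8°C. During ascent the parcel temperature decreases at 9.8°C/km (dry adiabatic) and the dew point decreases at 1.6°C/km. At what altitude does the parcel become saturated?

2000 m

T and T_d converge at 9.8 − 1.6 = 8.2°C per km
Height above start = (16.1 − 3.8) / 8.2 = 1.5 km
LCL altitude = 500 m + 1500 m = 2000 m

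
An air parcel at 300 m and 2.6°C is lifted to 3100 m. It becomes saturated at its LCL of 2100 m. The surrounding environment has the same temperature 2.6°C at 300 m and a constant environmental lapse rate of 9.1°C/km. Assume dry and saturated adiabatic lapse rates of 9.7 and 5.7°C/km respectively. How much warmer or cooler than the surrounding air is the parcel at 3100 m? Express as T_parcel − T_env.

Parcel:
  From 300 m to 2100 m (dry): cools by 9.7 × 1.8 = 17.46°C, giving -14.86°C.
  From 2100 m to 3100 m (saturated): cools by 5.7 × 1 = 5.7°C, giving -20.56°C.
Environment:
  From 300 m to 3100 m (environment): cools by 9.1 × 2.8 = 25.48°C, giving -22.88°C.
T_parcel − T_env = -20.56 − (-22.88) = +2.32°C

+2.32°C (parcel warmer than environment)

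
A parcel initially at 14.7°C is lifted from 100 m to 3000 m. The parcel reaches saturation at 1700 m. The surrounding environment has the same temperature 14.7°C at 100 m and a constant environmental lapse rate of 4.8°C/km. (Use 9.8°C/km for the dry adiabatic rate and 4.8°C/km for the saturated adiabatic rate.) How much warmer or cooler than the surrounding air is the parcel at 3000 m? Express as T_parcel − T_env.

Parcel:
  Dry to 1700 m: -9.8 × 1.6 km = -15.68°C, so T = -0.98°C.
  Saturated to 3000 m: -4.8 × 1.3 km = -6.24°C, so T = -7.22°C.
Environment:
  Environment to 3000 m: -4.8 × 2.9 km = -13.92°C, so T = 0.78°C.
T_parcel − T_env = -7.22 − 0.78 = -8°C

-8°C (parcel cooler than environment)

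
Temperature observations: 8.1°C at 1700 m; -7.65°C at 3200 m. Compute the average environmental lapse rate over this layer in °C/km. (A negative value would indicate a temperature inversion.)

Γ = −ΔT/Δz = (8.1 − (-7.65)) / (3200 − 1700) m
  = 15.75°C / 1.5 km = 10.5°C/km

10.5°C/km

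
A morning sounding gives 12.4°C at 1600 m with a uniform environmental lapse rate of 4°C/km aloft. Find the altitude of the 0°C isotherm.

4700 m

Height above start = (12.4 − 0) / 4 = 3.1 km
Altitude = 1600 m + 3100 m = 4700 m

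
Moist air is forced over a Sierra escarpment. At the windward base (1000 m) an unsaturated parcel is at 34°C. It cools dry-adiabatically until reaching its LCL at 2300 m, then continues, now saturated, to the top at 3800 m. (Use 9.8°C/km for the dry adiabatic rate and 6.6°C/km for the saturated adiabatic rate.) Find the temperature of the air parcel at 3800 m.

11.36°C

1000 → 2300 m (dry, 9.8°C/km): ΔT = -9.8 × 1.3 = -12.74°C → T = 21.26°C
2300 → 3800 m (saturated, 6.6°C/km): ΔT = -6.6 × 1.5 = -9.9°C → T = 11.36°C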